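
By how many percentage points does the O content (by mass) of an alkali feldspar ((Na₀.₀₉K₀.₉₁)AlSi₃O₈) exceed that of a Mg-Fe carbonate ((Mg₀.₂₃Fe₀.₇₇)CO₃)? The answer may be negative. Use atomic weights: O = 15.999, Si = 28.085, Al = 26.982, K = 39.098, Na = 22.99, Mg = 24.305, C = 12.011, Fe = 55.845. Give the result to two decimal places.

First mineral: 127.992 g O in 276.877 g formula = 46.23 wt% O.
Second mineral: 47.997 g O in 108.599 g formula = 44.20 wt% O.
46.23% − 44.20% gives a difference of 2.03 percentage points.

2.03 percentage points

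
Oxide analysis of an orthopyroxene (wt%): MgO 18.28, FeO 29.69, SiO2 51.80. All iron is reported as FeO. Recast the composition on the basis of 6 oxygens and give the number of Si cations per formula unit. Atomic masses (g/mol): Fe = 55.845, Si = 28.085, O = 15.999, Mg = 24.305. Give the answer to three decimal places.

1.996 Si apfu

18.28 wt% MgO ÷ 40.304 g/mol = 0.45355 mol, giving 0.45355 Mg and 0.45355 O.
29.69 wt% FeO ÷ 71.844 g/mol = 0.41326 mol, giving 0.41326 Fe and 0.41326 O.
51.80 wt% SiO2 ÷ 60.083 g/mol = 0.86214 mol, giving 0.86214 Si and 1.72428 O.
Oxygen sums to 2.59109; scaling by 6/2.59109 = 2.31563 puts the formula on 6 O.
Si: 0.86214 × 2.31563 = 1.996 atoms per formula unit.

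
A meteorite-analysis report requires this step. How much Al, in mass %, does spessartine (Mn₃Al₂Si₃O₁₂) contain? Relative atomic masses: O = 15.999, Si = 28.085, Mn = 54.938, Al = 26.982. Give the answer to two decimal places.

10.90 mass %

Molar mass of Mn₃Al₂Si₃O₁₂: 3·54.938 + 2·26.982 + 3·28.085 + 12·15.999 = 495.021 g/mol.
Mass of Al per formula unit: 2 × 26.982 = 53.964 g.
Weight fraction Al = 53.964 / 495.021 = 0.1090.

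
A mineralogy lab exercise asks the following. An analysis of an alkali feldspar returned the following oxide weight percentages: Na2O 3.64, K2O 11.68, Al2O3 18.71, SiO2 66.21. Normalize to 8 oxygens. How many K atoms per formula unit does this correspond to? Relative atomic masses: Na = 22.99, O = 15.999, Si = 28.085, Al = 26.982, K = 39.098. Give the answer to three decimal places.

Na2O: 3.64/61.979 = 0.05873 mol → 0.11746 mol Na, 0.05873 mol O.
K2O: 11.68/94.195 = 0.12400 mol → 0.24800 mol K, 0.12400 mol O.
Al2O3: 18.71/101.961 = 0.18350 mol → 0.36700 mol Al, 0.55050 mol O.
SiO2: 66.21/60.083 = 1.10198 mol → 1.10198 mol Si, 2.20396 mol O.
Total oxygen = 2.93719 mol. Normalization factor = 8/2.93719 = 2.72369.
K per 8 O = 0.24800 × 2.72369 = 0.675.

0.675 K apfu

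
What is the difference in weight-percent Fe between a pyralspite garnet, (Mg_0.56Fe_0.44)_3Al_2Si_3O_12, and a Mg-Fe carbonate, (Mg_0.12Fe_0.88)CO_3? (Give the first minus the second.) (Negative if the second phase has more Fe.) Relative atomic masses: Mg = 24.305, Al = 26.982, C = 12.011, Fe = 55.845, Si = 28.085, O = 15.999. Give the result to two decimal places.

-27.28 percentage points

M((Mg_0.56Fe_0.44)_3Al_2Si_3O_12) = 444.755 g/mol, so wt% Fe = 73.715/444.755 × 100 = 16.57%.
M((Mg_0.12Fe_0.88)CO_3) = 112.068 g/mol, so wt% Fe = 49.144/112.068 × 100 = 43.85%.
16.57 − 43.85 = -27.28 pp.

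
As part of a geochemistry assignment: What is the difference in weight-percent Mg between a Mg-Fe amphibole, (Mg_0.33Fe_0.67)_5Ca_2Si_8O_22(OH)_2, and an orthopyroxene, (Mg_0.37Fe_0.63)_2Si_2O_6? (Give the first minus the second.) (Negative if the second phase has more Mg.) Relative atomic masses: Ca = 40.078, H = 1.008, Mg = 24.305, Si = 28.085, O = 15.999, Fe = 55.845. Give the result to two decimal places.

First mineral: 40.103 g Mg in 918.012 g formula = 4.37 wt% Mg.
Second mineral: 17.986 g Mg in 240.514 g formula = 7.48 wt% Mg.
4.37% − 7.48% gives a difference of -3.11 percentage points.

-3.11 percentage points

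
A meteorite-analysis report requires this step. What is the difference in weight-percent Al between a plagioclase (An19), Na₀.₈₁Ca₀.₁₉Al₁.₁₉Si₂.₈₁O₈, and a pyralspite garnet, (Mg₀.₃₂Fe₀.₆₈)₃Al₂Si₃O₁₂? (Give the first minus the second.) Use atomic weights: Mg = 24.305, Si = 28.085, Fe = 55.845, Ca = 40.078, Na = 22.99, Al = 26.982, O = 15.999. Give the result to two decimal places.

Al in Na₀.₈₁Ca₀.₁₉Al₁.₁₉Si₂.₈₁O₈: molar mass 265.256 g/mol; 1.19×26.982 = 32.109 g → 12.10 wt%.
Al in (Mg₀.₃₂Fe₀.₆₈)₃Al₂Si₃O₁₂: molar mass 467.464 g/mol; 2×26.982 = 53.964 g → 11.54 wt%.
Difference = 12.10 − 11.54 = 0.56 percentage points.

0.56 percentage points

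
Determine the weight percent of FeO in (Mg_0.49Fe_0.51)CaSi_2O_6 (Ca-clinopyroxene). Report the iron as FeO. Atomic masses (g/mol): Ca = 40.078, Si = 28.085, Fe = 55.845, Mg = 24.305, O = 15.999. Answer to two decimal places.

15.75 wt%

Molar mass of (Mg_0.49Fe_0.51)CaSi_2O_6 = 0.49*24.305 + 0.51*55.845 + 1*40.078 + 2*28.085 + 6*15.999 = 232.632 g/mol.
Each formula unit contains 0.51 Fe, equivalent to 0.51/1 = 0.5100 mol FeO.
M(FeO) = 1×55.845 + 1×15.999 = 71.844 g/mol.
Mass of FeO per formula unit = 0.5100 × 71.844 = 36.640 g.
FeO wt% = 36.640 / 232.632 × 100 = 15.75%.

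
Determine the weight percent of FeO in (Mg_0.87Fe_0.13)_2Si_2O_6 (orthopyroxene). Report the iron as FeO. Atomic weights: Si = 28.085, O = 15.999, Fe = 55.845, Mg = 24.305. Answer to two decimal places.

Molar mass of (Mg_0.87Fe_0.13)_2Si_2O_6 = 1.74·24.305 + 0.26·55.845 + 2·28.085 + 6·15.999 = 208.974 g/mol.
Each formula unit contains 0.26 Fe, equivalent to 0.26/1 = 0.2600 mol FeO.
M(FeO) = 1×55.845 + 1×15.999 = 71.844 g/mol.
Mass of FeO per formula unit = 0.2600 × 71.844 = 18.679 g.
FeO wt% = 18.679 / 208.974 × 100 = 8.94%.

8.94 wt%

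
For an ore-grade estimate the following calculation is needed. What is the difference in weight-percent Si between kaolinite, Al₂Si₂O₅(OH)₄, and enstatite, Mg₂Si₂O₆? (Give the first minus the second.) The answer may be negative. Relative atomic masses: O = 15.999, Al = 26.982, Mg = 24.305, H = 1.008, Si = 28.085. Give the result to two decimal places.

Si in Al₂Si₂O₅(OH)₄: molar mass 258.157 g/mol; 2×28.085 = 56.170 g → 21.76 wt%.
Si in Mg₂Si₂O₆: molar mass 200.774 g/mol; 2×28.085 = 56.170 g → 27.98 wt%.
Difference = 21.76 − 27.98 = -6.22 percentage points.

-6.22 percentage points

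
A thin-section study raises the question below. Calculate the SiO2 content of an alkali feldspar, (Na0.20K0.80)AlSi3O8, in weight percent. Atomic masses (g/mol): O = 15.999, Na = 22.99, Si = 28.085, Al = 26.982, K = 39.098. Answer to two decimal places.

65.52 wt%

Molar mass of (Na0.20K0.80)AlSi3O8 = 0.20*22.99 + 0.80*39.098 + 1*26.982 + 3*28.085 + 8*15.999 = 275.105 g/mol.
Each formula unit contains 3 Si, equivalent to 3/1 = 3.0000 mol SiO2.
M(SiO2) = 1×28.085 + 2×15.999 = 60.083 g/mol.
Mass of SiO2 per formula unit = 3.0000 × 60.083 = 180.249 g.
SiO2 wt% = 180.249 / 275.105 × 100 = 65.52%.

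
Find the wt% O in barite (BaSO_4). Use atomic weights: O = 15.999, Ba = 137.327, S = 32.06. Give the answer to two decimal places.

27.42 mass %

Formula mass = 1*137.327 + 1*32.06 + 4*15.999 = 233.383 g/mol, of which 63.996 g is O.
So O makes up 63.996/233.383 = 0.2742 of the mass, i.e. 27.42%.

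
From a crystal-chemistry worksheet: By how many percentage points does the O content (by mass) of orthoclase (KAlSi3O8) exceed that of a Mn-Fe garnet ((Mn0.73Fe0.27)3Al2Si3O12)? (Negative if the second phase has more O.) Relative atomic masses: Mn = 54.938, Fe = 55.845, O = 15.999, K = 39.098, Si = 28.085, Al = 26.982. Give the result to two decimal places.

First mineral: 127.992 g O in 278.327 g formula = 45.99 wt% O.
Second mineral: 191.988 g O in 495.756 g formula = 38.73 wt% O.
45.99% − 38.73% gives a difference of 7.26 percentage points.

7.26 percentage points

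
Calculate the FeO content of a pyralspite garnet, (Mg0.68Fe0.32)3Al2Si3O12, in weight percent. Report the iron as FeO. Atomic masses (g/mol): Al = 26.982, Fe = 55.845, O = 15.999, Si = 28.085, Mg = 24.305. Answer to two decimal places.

15.91 wt%

Formula mass = 433.400 g/mol.
0.96 Fe → 0.9600 mol FeO per formula unit; M(FeO) = 71.844, so FeO mass = 68.970 g.
68.970/433.400 × 100 = 15.91 wt%.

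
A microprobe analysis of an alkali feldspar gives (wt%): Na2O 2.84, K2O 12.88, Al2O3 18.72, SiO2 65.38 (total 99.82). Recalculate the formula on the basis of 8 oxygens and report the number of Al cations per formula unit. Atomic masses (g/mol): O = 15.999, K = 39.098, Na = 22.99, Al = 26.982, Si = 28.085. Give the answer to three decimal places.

1.010 Al apfu

2.84 wt% Na2O ÷ 61.979 g/mol = 0.04582 mol, giving 0.09164 Na and 0.04582 O.
12.88 wt% K2O ÷ 94.195 g/mol = 0.13674 mol, giving 0.27348 K and 0.13674 O.
18.72 wt% Al2O3 ÷ 101.961 g/mol = 0.18360 mol, giving 0.36720 Al and 0.55080 O.
65.38 wt% SiO2 ÷ 60.083 g/mol = 1.08816 mol, giving 1.08816 Si and 2.17632 O.
Oxygen sums to 2.90968; scaling by 8/2.90968 = 2.74944 puts the formula on 8 O.
Al: 0.36720 × 2.74944 = 1.010 atoms per formula unit.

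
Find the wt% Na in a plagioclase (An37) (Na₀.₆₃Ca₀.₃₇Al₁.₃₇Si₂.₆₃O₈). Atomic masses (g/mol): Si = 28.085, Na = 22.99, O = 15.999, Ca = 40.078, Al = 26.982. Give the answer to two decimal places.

Molar mass of Na₀.₆₃Ca₀.₃₇Al₁.₃₇Si₂.₆₃O₈: 0.63·22.99 + 0.37·40.078 + 1.37·26.982 + 2.63·28.085 + 8·15.999 = 268.133 g/mol.
Mass of Na per formula unit: 0.63 × 22.99 = 14.484 g.
Weight fraction Na = 14.484 / 268.133 = 0.0540.

5.40 weight percent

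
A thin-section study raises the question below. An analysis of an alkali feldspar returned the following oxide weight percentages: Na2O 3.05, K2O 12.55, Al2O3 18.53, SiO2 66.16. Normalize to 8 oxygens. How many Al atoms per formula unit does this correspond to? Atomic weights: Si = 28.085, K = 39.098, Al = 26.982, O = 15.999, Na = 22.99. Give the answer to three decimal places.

0.992 Al apfu

3.05 wt% Na2O ÷ 61.979 g/mol = 0.04921 mol, giving 0.09842 Na and 0.04921 O.
12.55 wt% K2O ÷ 94.195 g/mol = 0.13323 mol, giving 0.26646 K and 0.13323 O.
18.53 wt% Al2O3 ÷ 101.961 g/mol = 0.18174 mol, giving 0.36348 Al and 0.54522 O.
66.16 wt% SiO2 ÷ 60.083 g/mol = 1.10114 mol, giving 1.10114 Si and 2.20228 O.
Oxygen sums to 2.92994; scaling by 8/2.92994 = 2.73043 puts the formula on 8 O.
Al: 0.36348 × 2.73043 = 0.992 atoms per formula unit.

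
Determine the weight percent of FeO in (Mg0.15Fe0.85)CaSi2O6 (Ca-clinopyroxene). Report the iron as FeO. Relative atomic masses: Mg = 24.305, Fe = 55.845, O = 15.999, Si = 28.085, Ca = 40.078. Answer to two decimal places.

25.09 wt%

Molar mass of (Mg0.15Fe0.85)CaSi2O6 = 0.15*24.305 + 0.85*55.845 + 1*40.078 + 2*28.085 + 6*15.999 = 243.356 g/mol.
Each formula unit contains 0.85 Fe, equivalent to 0.85/1 = 0.8500 mol FeO.
M(FeO) = 1×55.845 + 1×15.999 = 71.844 g/mol.
Mass of FeO per formula unit = 0.8500 × 71.844 = 61.067 g.
FeO wt% = 61.067 / 243.356 × 100 = 25.09%.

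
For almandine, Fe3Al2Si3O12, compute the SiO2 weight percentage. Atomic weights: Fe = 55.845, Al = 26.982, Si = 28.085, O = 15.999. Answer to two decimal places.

M(Fe3Al2Si3O12) = 497.742 g/mol; M(SiO2) = 60.083 g/mol.
Moles SiO2 per formula unit = 3 Si ÷ 1 = 3.0000.
SiO2 fraction = (3.0000 × 60.083) / 497.742 = 180.249/497.742 = 0.3621.

36.21 wt%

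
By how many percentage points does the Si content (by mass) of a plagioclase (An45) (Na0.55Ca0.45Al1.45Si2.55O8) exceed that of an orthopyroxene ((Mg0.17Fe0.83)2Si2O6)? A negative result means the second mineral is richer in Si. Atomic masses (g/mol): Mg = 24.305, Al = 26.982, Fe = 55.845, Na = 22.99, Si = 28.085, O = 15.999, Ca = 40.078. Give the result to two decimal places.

M(Na0.55Ca0.45Al1.45Si2.55O8) = 269.412 g/mol, so wt% Si = 71.617/269.412 × 100 = 26.58%.
M((Mg0.17Fe0.83)2Si2O6) = 253.130 g/mol, so wt% Si = 56.170/253.130 × 100 = 22.19%.
26.58 − 22.19 = 4.39 pp.

4.39 percentage points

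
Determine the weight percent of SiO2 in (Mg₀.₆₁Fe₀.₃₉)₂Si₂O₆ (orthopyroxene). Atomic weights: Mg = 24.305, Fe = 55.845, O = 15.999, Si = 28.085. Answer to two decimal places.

Formula mass = 225.375 g/mol.
2 Si → 2.0000 mol SiO2 per formula unit; M(SiO2) = 60.083, so SiO2 mass = 120.166 g.
120.166/225.375 × 100 = 53.32 wt%.

53.32 wt%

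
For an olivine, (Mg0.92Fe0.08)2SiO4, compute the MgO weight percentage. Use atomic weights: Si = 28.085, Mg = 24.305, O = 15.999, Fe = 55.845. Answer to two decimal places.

50.89 wt%

Formula mass = 145.737 g/mol.
1.84 Mg → 1.8400 mol MgO per formula unit; M(MgO) = 40.304, so MgO mass = 74.159 g.
74.159/145.737 × 100 = 50.89 wt%.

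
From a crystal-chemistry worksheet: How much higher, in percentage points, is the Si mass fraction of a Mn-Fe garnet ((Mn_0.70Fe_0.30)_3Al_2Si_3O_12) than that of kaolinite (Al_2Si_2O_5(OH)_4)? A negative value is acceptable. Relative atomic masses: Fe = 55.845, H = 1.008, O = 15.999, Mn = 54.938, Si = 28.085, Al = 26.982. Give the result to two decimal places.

Si in (Mn_0.70Fe_0.30)_3Al_2Si_3O_12: molar mass 495.837 g/mol; 3×28.085 = 84.255 g → 16.99 wt%.
Si in Al_2Si_2O_5(OH)_4: molar mass 258.157 g/mol; 2×28.085 = 56.170 g → 21.76 wt%.
Difference = 16.99 − 21.76 = -4.77 percentage points.

-4.77 percentage points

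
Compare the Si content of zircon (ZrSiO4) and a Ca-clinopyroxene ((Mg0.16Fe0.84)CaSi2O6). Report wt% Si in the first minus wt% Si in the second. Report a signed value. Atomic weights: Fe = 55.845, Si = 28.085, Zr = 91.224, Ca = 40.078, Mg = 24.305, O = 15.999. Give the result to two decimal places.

-7.79 percentage points

Si in ZrSiO4: molar mass 183.305 g/mol; 1×28.085 = 28.085 g → 15.32 wt%.
Si in (Mg0.16Fe0.84)CaSi2O6: molar mass 243.041 g/mol; 2×28.085 = 56.170 g → 23.11 wt%.
Difference = 15.32 − 23.11 = -7.79 percentage points.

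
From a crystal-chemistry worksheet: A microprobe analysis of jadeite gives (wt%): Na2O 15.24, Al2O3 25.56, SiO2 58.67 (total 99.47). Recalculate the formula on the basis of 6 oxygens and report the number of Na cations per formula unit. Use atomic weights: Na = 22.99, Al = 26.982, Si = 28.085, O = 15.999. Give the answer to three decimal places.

Na2O: 15.24/61.979 = 0.24589 mol → 0.49178 mol Na, 0.24589 mol O.
Al2O3: 25.56/101.961 = 0.25068 mol → 0.50136 mol Al, 0.75204 mol O.
SiO2: 58.67/60.083 = 0.97648 mol → 0.97648 mol Si, 1.95296 mol O.
Total oxygen = 2.95089 mol. Normalization factor = 6/2.95089 = 2.03328.
Na per 6 O = 0.49178 × 2.03328 = 1.000.

1.000 Na apfu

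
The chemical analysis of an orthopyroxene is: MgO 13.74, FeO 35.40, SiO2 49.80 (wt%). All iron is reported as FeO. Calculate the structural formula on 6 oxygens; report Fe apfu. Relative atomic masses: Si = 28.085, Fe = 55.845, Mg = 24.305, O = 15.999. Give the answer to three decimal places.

13.74 wt% MgO ÷ 40.304 g/mol = 0.34091 mol, giving 0.34091 Mg and 0.34091 O.
35.40 wt% FeO ÷ 71.844 g/mol = 0.49273 mol, giving 0.49273 Fe and 0.49273 O.
49.80 wt% SiO2 ÷ 60.083 g/mol = 0.82885 mol, giving 0.82885 Si and 1.65770 O.
Oxygen sums to 2.49134; scaling by 6/2.49134 = 2.40834 puts the formula on 6 O.
Fe: 0.49273 × 2.40834 = 1.187 atoms per formula unit.

1.187 Fe apfu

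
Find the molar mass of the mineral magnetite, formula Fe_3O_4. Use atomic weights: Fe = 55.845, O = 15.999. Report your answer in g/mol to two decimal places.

The formula mass is the sum 3×55.845 + 4×15.999.

231.53 g/mol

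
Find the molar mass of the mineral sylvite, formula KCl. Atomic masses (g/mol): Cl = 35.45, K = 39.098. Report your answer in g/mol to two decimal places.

The formula mass is the sum 1(39.098) + 1(35.45).

74.55 g/mol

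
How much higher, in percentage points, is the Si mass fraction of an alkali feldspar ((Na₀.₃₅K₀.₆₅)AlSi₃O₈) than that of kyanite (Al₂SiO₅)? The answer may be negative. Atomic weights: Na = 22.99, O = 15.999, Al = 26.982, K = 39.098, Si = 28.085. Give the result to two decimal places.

13.57 percentage points

Si in (Na₀.₃₅K₀.₆₅)AlSi₃O₈: molar mass 272.689 g/mol; 3×28.085 = 84.255 g → 30.90 wt%.
Si in Al₂SiO₅: molar mass 162.044 g/mol; 1×28.085 = 28.085 g → 17.33 wt%.
Difference = 30.90 − 17.33 = 13.57 percentage points.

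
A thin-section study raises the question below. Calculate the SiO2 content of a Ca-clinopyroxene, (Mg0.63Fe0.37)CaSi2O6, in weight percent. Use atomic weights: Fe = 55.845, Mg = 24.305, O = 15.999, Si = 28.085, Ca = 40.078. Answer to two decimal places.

M((Mg0.63Fe0.37)CaSi2O6) = 228.217 g/mol; M(SiO2) = 60.083 g/mol.
Moles SiO2 per formula unit = 2 Si ÷ 1 = 2.0000.
SiO2 fraction = (2.0000 × 60.083) / 228.217 = 120.166/228.217 = 0.5265.

52.65 wt%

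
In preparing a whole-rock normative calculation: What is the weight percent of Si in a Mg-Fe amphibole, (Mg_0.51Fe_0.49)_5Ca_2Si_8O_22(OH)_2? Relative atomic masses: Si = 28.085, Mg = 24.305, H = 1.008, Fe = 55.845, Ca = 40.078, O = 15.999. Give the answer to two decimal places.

25.26 wt%

Molar mass of (Mg_0.51Fe_0.49)_5Ca_2Si_8O_22(OH)_2: 2.55×24.305 + 2.45×55.845 + 2×40.078 + 8×28.085 + 24×15.999 + 2×1.008 = 889.626 g/mol.
Mass of Si per formula unit: 8 × 28.085 = 224.680 g.
Weight fraction Si = 224.680 / 889.626 = 0.2526.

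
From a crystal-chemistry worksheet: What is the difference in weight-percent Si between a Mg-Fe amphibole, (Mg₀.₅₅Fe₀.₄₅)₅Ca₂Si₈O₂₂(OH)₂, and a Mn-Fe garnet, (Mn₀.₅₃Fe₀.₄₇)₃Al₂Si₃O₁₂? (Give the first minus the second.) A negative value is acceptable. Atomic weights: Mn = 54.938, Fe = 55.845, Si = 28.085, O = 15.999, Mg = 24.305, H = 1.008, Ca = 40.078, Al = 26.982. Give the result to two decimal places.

M((Mg₀.₅₅Fe₀.₄₅)₅Ca₂Si₈O₂₂(OH)₂) = 883.318 g/mol, so wt% Si = 224.680/883.318 × 100 = 25.44%.
M((Mn₀.₅₃Fe₀.₄₇)₃Al₂Si₃O₁₂) = 496.300 g/mol, so wt% Si = 84.255/496.300 × 100 = 16.98%.
25.44 − 16.98 = 8.46 pp.

8.46 percentage points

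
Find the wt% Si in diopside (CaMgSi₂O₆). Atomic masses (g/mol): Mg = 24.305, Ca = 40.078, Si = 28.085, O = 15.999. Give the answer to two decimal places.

Molar mass of CaMgSi₂O₆: 1×40.078 + 1×24.305 + 2×28.085 + 6×15.999 = 216.547 g/mol.
Mass of Si per formula unit: 2 × 28.085 = 56.170 g.
Weight fraction Si = 56.170 / 216.547 = 0.2594.

25.94 wt%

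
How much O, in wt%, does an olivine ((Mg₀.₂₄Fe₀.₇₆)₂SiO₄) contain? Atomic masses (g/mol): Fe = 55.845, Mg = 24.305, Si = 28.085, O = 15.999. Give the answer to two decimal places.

33.93 wt%

Formula mass = 0.48*24.305 + 1.52*55.845 + 1*28.085 + 4*15.999 = 188.632 g/mol, of which 63.996 g is O.
So O makes up 63.996/188.632 = 0.3393 of the mass, i.e. 33.93%.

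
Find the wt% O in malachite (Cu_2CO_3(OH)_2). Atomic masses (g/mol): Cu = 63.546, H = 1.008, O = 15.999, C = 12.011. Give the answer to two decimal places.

M(Cu_2CO_3(OH)_2) = 221.114 g/mol.
O contributes 5 × 15.999 = 79.995 g per mole.
79.995/221.114 = 0.3618 → 36.18%.

36.18 wt%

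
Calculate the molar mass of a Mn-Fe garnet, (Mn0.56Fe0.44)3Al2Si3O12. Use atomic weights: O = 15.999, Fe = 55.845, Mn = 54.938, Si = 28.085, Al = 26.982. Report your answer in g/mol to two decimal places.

496.22 g/mol

The formula mass is the sum 1.68(54.938) + 1.32(55.845) + 2(26.982) + 3(28.085) + 12(15.999).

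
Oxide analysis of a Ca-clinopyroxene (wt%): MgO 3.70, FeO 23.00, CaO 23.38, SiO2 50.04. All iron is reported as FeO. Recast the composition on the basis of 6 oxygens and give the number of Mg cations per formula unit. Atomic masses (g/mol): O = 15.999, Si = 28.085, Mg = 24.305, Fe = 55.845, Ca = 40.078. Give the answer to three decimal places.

0.221 Mg apfu

MgO: 3.70/40.304 = 0.09180 mol → 0.09180 mol Mg, 0.09180 mol O.
FeO: 23.00/71.844 = 0.32014 mol → 0.32014 mol Fe, 0.32014 mol O.
CaO: 23.38/56.077 = 0.41693 mol → 0.41693 mol Ca, 0.41693 mol O.
SiO2: 50.04/60.083 = 0.83285 mol → 0.83285 mol Si, 1.66570 mol O.
Total oxygen = 2.49457 mol. Normalization factor = 6/2.49457 = 2.40522.
Mg per 6 O = 0.09180 × 2.40522 = 0.221.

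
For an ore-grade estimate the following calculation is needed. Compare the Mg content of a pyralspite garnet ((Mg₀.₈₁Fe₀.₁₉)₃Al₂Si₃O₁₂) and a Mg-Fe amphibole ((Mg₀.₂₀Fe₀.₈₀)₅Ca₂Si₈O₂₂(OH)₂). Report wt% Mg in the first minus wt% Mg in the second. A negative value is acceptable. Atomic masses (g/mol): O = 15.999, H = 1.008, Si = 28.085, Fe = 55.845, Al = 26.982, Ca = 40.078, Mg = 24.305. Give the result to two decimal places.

M((Mg₀.₈₁Fe₀.₁₉)₃Al₂Si₃O₁₂) = 421.100 g/mol, so wt% Mg = 59.061/421.100 × 100 = 14.03%.
M((Mg₀.₂₀Fe₀.₈₀)₅Ca₂Si₈O₂₂(OH)₂) = 938.513 g/mol, so wt% Mg = 24.305/938.513 × 100 = 2.59%.
14.03 − 2.59 = 11.44 pp.

11.44 percentage points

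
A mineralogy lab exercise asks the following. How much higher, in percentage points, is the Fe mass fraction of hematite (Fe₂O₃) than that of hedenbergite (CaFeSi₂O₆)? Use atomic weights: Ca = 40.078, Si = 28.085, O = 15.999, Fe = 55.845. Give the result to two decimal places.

Fe in Fe₂O₃: molar mass 159.687 g/mol; 2×55.845 = 111.690 g → 69.94 wt%.
Fe in CaFeSi₂O₆: molar mass 248.087 g/mol; 1×55.845 = 55.845 g → 22.51 wt%.
Difference = 69.94 − 22.51 = 47.43 percentage points.

47.43 percentage points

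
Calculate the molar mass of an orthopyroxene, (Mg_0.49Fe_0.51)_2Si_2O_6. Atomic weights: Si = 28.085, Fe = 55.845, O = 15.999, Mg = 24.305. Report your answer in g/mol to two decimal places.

Mg: 0.98 × 24.305 = 23.8189
Fe: 1.02 × 55.845 = 56.9619
Si: 2 × 28.085 = 56.1700
O: 6 × 15.999 = 95.9940
Summing the contributions gives the formula mass.

232.94 g/mol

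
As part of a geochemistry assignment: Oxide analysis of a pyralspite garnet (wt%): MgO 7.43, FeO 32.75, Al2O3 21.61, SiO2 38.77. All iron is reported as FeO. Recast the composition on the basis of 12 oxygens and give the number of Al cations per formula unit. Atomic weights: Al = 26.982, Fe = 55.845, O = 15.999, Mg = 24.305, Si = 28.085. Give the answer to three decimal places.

MgO (M=40.304): mol = 0.18435; Mg = 0.18435, O = 0.18435.
FeO (M=71.844): mol = 0.45585; Fe = 0.45585, O = 0.45585.
Al2O3 (M=101.961): mol = 0.21194; Al = 0.42388, O = 0.63582.
SiO2 (M=60.083): mol = 0.64527; Si = 0.64527, O = 1.29054.
ΣO = 2.56656; factor = 12/ΣO = 4.67552.
Al apfu = 0.42388 × 4.67552 = 1.982.

1.982 Al apfu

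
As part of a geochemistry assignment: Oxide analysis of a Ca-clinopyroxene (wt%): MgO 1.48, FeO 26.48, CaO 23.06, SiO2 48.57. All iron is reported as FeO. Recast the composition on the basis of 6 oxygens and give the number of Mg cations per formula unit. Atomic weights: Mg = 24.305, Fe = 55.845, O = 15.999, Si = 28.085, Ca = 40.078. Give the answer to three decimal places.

0.091 Mg apfu

MgO: 1.48/40.304 = 0.03672 mol → 0.03672 mol Mg, 0.03672 mol O.
FeO: 26.48/71.844 = 0.36858 mol → 0.36858 mol Fe, 0.36858 mol O.
CaO: 23.06/56.077 = 0.41122 mol → 0.41122 mol Ca, 0.41122 mol O.
SiO2: 48.57/60.083 = 0.80838 mol → 0.80838 mol Si, 1.61676 mol O.
Total oxygen = 2.43328 mol. Normalization factor = 6/2.43328 = 2.46581.
Mg per 6 O = 0.03672 × 2.46581 = 0.091.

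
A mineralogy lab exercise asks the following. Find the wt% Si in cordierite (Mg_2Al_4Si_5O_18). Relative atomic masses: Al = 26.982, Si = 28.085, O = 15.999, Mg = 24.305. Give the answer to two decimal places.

Molar mass of Mg_2Al_4Si_5O_18: 2*24.305 + 4*26.982 + 5*28.085 + 18*15.999 = 584.945 g/mol.
Mass of Si per formula unit: 5 × 28.085 = 140.425 g.
Weight fraction Si = 140.425 / 584.945 = 0.2401.

24.01 mass %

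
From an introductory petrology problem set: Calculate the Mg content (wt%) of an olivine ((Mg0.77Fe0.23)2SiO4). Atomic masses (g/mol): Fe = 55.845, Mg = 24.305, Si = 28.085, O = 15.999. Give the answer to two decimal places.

24.12 wt%

Molar mass of (Mg0.77Fe0.23)2SiO4: 1.54×24.305 + 0.46×55.845 + 1×28.085 + 4×15.999 = 155.199 g/mol.
Mass of Mg per formula unit: 1.54 × 24.305 = 37.430 g.
Weight fraction Mg = 37.430 / 155.199 = 0.2412.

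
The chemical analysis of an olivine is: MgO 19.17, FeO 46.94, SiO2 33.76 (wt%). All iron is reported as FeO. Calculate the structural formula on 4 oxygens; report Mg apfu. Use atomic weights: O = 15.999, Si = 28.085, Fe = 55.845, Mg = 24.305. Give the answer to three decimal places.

0.845 Mg apfu

MgO (M=40.304): mol = 0.47564; Mg = 0.47564, O = 0.47564.
FeO (M=71.844): mol = 0.65336; Fe = 0.65336, O = 0.65336.
SiO2 (M=60.083): mol = 0.56189; Si = 0.56189, O = 1.12378.
ΣO = 2.25278; factor = 4/ΣO = 1.77558.
Mg apfu = 0.47564 × 1.77558 = 0.845.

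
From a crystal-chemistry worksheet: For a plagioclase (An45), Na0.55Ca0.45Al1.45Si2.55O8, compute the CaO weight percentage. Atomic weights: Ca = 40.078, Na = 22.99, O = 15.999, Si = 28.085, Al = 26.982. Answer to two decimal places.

9.37 wt%

M(Na0.55Ca0.45Al1.45Si2.55O8) = 269.412 g/mol; M(CaO) = 56.077 g/mol.
Moles CaO per formula unit = 0.45 Ca ÷ 1 = 0.4500.
CaO fraction = (0.4500 × 56.077) / 269.412 = 25.235/269.412 = 0.0937.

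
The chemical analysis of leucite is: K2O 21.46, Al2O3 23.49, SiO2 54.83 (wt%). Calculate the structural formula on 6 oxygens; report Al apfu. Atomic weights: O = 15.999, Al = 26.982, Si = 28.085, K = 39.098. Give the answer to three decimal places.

1.007 Al apfu

K2O (M=94.195): mol = 0.22783; K = 0.45566, O = 0.22783.
Al2O3 (M=101.961): mol = 0.23038; Al = 0.46076, O = 0.69114.
SiO2 (M=60.083): mol = 0.91257; Si = 0.91257, O = 1.82514.
ΣO = 2.74411; factor = 6/ΣO = 2.18650.
Al apfu = 0.46076 × 2.18650 = 1.007.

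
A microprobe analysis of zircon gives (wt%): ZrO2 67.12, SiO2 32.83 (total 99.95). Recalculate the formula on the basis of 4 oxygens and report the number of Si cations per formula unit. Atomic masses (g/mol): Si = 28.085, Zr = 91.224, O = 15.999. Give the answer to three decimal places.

ZrO2: 67.12/123.222 = 0.54471 mol → 0.54471 mol Zr, 1.08942 mol O.
SiO2: 32.83/60.083 = 0.54641 mol → 0.54641 mol Si, 1.09282 mol O.
Total oxygen = 2.18224 mol. Normalization factor = 4/2.18224 = 1.83298.
Si per 4 O = 0.54641 × 1.83298 = 1.002.

1.002 Si apfu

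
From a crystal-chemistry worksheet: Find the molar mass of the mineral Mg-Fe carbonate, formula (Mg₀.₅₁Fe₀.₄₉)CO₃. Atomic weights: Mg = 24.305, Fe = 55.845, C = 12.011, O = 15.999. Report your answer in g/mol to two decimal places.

The formula mass is the sum 0.51×24.305 + 0.49×55.845 + 1×12.011 + 3×15.999.

99.77 g/mol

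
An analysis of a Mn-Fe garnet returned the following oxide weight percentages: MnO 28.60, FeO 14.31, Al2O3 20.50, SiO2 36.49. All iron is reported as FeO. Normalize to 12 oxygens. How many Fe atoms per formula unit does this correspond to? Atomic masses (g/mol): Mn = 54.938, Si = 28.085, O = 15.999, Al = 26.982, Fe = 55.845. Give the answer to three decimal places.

28.60 wt% MnO ÷ 70.937 g/mol = 0.40317 mol, giving 0.40317 Mn and 0.40317 O.
14.31 wt% FeO ÷ 71.844 g/mol = 0.19918 mol, giving 0.19918 Fe and 0.19918 O.
20.50 wt% Al2O3 ÷ 101.961 g/mol = 0.20106 mol, giving 0.40212 Al and 0.60318 O.
36.49 wt% SiO2 ÷ 60.083 g/mol = 0.60733 mol, giving 0.60733 Si and 1.21466 O.
Oxygen sums to 2.42019; scaling by 12/2.42019 = 4.95829 puts the formula on 12 O.
Fe: 0.19918 × 4.95829 = 0.988 atoms per formula unit.

0.988 Fe apfu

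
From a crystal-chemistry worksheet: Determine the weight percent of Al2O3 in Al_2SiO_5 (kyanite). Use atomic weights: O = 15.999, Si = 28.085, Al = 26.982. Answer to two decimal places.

62.92 wt%

Formula mass = 162.044 g/mol.
2 Al → 1.0000 mol Al2O3 per formula unit; M(Al2O3) = 101.961, so Al2O3 mass = 101.961 g.
101.961/162.044 × 100 = 62.92 wt%.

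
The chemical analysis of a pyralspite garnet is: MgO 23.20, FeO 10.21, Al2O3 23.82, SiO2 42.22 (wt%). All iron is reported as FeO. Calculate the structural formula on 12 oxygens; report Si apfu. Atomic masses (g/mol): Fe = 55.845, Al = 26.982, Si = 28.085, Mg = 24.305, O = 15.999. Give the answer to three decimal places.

2.986 Si apfu

MgO: 23.20/40.304 = 0.57563 mol → 0.57563 mol Mg, 0.57563 mol O.
FeO: 10.21/71.844 = 0.14211 mol → 0.14211 mol Fe, 0.14211 mol O.
Al2O3: 23.82/101.961 = 0.23362 mol → 0.46724 mol Al, 0.70086 mol O.
SiO2: 42.22/60.083 = 0.70269 mol → 0.70269 mol Si, 1.40538 mol O.
Total oxygen = 2.82398 mol. Normalization factor = 12/2.82398 = 4.24932.
Si per 12 O = 0.70269 × 4.24932 = 2.986.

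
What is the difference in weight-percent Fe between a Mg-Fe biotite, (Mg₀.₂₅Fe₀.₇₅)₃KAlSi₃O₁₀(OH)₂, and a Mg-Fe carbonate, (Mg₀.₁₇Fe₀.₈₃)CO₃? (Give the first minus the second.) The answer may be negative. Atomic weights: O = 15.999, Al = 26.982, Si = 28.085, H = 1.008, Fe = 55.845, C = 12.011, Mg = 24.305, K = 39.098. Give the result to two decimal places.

Fe in (Mg₀.₂₅Fe₀.₇₅)₃KAlSi₃O₁₀(OH)₂: molar mass 488.219 g/mol; 2.25×55.845 = 125.651 g → 25.74 wt%.
Fe in (Mg₀.₁₇Fe₀.₈₃)CO₃: molar mass 110.491 g/mol; 0.83×55.845 = 46.351 g → 41.95 wt%.
Difference = 25.74 − 41.95 = -16.21 percentage points.

-16.21 percentage points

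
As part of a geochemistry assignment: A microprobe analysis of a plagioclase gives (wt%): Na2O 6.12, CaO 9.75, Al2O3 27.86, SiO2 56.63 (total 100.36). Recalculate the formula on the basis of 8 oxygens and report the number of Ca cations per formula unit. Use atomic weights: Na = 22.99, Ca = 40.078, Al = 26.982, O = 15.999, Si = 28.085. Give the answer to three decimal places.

0.467 Ca apfu

Na2O (M=61.979): mol = 0.09874; Na = 0.19748, O = 0.09874.
CaO (M=56.077): mol = 0.17387; Ca = 0.17387, O = 0.17387.
Al2O3 (M=101.961): mol = 0.27324; Al = 0.54648, O = 0.81972.
SiO2 (M=60.083): mol = 0.94253; Si = 0.94253, O = 1.88506.
ΣO = 2.97739; factor = 8/ΣO = 2.68692.
Ca apfu = 0.17387 × 2.68692 = 0.467.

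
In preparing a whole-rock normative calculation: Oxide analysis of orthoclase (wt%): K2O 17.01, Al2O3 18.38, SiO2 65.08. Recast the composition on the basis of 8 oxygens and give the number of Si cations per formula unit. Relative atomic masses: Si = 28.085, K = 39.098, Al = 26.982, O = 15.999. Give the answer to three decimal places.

K2O (M=94.195): mol = 0.18058; K = 0.36116, O = 0.18058.
Al2O3 (M=101.961): mol = 0.18027; Al = 0.36054, O = 0.54081.
SiO2 (M=60.083): mol = 1.08317; Si = 1.08317, O = 2.16634.
ΣO = 2.88773; factor = 8/ΣO = 2.77034.
Si apfu = 1.08317 × 2.77034 = 3.001.

3.001 Si apfu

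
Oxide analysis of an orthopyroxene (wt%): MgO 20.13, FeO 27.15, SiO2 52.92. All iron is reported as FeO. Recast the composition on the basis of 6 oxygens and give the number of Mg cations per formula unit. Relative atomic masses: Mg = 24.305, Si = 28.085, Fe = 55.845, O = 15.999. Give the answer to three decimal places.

MgO (M=40.304): mol = 0.49945; Mg = 0.49945, O = 0.49945.
FeO (M=71.844): mol = 0.37790; Fe = 0.37790, O = 0.37790.
SiO2 (M=60.083): mol = 0.88078; Si = 0.88078, O = 1.76156.
ΣO = 2.63891; factor = 6/ΣO = 2.27367.
Mg apfu = 0.49945 × 2.27367 = 1.136.

1.136 Mg apfu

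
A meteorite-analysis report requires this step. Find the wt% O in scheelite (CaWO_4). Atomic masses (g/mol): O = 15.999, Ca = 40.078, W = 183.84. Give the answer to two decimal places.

M(CaWO_4) = 287.914 g/mol.
O contributes 4 × 15.999 = 63.996 g per mole.
63.996/287.914 = 0.2223 → 22.23%.

22.23 wt%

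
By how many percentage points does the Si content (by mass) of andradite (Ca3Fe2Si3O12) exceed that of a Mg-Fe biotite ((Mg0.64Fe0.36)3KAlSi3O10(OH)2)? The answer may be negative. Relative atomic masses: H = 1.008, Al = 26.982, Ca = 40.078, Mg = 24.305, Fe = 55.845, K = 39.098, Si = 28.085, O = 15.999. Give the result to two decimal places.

M(Ca3Fe2Si3O12) = 508.167 g/mol, so wt% Si = 84.255/508.167 × 100 = 16.58%.
M((Mg0.64Fe0.36)3KAlSi3O10(OH)2) = 451.317 g/mol, so wt% Si = 84.255/451.317 × 100 = 18.67%.
16.58 − 18.67 = -2.09 pp.

-2.09 percentage points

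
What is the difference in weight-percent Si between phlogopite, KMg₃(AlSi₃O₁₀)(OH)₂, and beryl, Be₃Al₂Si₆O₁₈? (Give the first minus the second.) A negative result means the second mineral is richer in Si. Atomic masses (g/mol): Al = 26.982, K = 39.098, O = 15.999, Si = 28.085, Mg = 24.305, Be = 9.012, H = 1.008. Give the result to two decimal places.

M(KMg₃(AlSi₃O₁₀)(OH)₂) = 417.254 g/mol, so wt% Si = 84.255/417.254 × 100 = 20.19%.
M(Be₃Al₂Si₆O₁₈) = 537.492 g/mol, so wt% Si = 168.510/537.492 × 100 = 31.35%.
20.19 − 31.35 = -11.16 pp.

-11.16 percentage points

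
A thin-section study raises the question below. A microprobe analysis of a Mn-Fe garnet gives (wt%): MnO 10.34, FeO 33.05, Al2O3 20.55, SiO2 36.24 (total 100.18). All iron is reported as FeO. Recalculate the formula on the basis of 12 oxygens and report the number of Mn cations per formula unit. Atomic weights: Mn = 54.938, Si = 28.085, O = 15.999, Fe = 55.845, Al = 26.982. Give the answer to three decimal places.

MnO (M=70.937): mol = 0.14576; Mn = 0.14576, O = 0.14576.
FeO (M=71.844): mol = 0.46002; Fe = 0.46002, O = 0.46002.
Al2O3 (M=101.961): mol = 0.20155; Al = 0.40310, O = 0.60465.
SiO2 (M=60.083): mol = 0.60317; Si = 0.60317, O = 1.20634.
ΣO = 2.41677; factor = 12/ΣO = 4.96530.
Mn apfu = 0.14576 × 4.96530 = 0.724.

0.724 Mn apfu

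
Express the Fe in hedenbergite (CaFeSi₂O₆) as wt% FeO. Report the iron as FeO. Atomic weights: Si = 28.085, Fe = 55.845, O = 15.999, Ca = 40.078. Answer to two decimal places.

Molar mass of CaFeSi₂O₆ = 1·40.078 + 1·55.845 + 2·28.085 + 6·15.999 = 248.087 g/mol.
Each formula unit contains 1 Fe, equivalent to 1/1 = 1.0000 mol FeO.
M(FeO) = 1×55.845 + 1×15.999 = 71.844 g/mol.
Mass of FeO per formula unit = 1.0000 × 71.844 = 71.844 g.
FeO wt% = 71.844 / 248.087 × 100 = 28.96%.

28.96 wt%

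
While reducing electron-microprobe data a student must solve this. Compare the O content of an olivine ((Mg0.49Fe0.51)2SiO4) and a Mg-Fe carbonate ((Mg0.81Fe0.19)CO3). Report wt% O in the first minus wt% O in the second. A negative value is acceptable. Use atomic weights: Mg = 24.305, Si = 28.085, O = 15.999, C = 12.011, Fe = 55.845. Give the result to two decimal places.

-16.13 percentage points

First mineral: 63.996 g O in 172.862 g formula = 37.02 wt% O.
Second mineral: 47.997 g O in 90.306 g formula = 53.15 wt% O.
37.02% − 53.15% gives a difference of -16.13 percentage points.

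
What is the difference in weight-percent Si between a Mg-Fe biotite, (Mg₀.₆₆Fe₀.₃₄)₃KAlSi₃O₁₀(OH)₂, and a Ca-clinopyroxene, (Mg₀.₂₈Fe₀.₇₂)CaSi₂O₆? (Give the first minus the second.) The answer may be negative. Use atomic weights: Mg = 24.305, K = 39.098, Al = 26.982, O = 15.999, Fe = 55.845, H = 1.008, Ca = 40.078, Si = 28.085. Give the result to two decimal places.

First mineral: 84.255 g Si in 449.425 g formula = 18.75 wt% Si.
Second mineral: 56.170 g Si in 239.256 g formula = 23.48 wt% Si.
18.75% − 23.48% gives a difference of -4.73 percentage points.

-4.73 percentage points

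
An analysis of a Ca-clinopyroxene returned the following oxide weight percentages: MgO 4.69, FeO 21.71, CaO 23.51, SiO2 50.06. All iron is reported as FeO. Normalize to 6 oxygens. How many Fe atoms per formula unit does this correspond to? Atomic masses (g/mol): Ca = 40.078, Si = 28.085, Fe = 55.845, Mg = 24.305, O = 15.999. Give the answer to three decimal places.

0.724 Fe apfu

MgO (M=40.304): mol = 0.11637; Mg = 0.11637, O = 0.11637.
FeO (M=71.844): mol = 0.30218; Fe = 0.30218, O = 0.30218.
CaO (M=56.077): mol = 0.41924; Ca = 0.41924, O = 0.41924.
SiO2 (M=60.083): mol = 0.83318; Si = 0.83318, O = 1.66636.
ΣO = 2.50415; factor = 6/ΣO = 2.39602.
Fe apfu = 0.30218 × 2.39602 = 0.724.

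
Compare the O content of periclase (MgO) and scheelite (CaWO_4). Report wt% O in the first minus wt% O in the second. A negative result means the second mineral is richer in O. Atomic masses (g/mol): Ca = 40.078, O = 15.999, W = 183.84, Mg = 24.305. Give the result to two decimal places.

First mineral: 15.999 g O in 40.304 g formula = 39.70 wt% O.
Second mineral: 63.996 g O in 287.914 g formula = 22.23 wt% O.
39.70% − 22.23% gives a difference of 17.47 percentage points.

17.47 percentage points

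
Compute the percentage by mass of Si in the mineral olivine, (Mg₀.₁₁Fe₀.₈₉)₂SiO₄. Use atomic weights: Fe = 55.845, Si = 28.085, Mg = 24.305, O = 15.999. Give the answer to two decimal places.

14.27 weight percent

M((Mg₀.₁₁Fe₀.₈₉)₂SiO₄) = 196.832 g/mol.
Si contributes 1 × 28.085 = 28.085 g per mole.
28.085/196.832 = 0.1427 → 14.27%.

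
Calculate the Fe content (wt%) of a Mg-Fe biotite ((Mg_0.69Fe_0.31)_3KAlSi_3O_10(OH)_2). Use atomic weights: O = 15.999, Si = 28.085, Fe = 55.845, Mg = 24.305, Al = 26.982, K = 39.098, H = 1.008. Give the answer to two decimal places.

Formula mass = 2.07×24.305 + 0.93×55.845 + 1×39.098 + 1×26.982 + 3×28.085 + 12×15.999 + 2×1.008 = 446.586 g/mol, of which 51.936 g is Fe.
So Fe makes up 51.936/446.586 = 0.1163 of the mass, i.e. 11.63%.

11.63 wt%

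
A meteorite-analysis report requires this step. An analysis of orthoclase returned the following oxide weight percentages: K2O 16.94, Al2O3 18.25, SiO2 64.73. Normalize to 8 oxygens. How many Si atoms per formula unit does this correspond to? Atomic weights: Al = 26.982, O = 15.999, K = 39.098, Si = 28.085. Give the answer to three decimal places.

16.94 wt% K2O ÷ 94.195 g/mol = 0.17984 mol, giving 0.35968 K and 0.17984 O.
18.25 wt% Al2O3 ÷ 101.961 g/mol = 0.17899 mol, giving 0.35798 Al and 0.53697 O.
64.73 wt% SiO2 ÷ 60.083 g/mol = 1.07734 mol, giving 1.07734 Si and 2.15468 O.
Oxygen sums to 2.87149; scaling by 8/2.87149 = 2.78601 puts the formula on 8 O.
Si: 1.07734 × 2.78601 = 3.001 atoms per formula unit.

3.001 Si apfu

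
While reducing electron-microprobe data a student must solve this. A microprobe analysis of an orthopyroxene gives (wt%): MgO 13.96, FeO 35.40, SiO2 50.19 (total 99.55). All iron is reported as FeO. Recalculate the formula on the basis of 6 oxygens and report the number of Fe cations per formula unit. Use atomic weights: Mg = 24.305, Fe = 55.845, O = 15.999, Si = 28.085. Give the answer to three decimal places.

MgO (M=40.304): mol = 0.34637; Mg = 0.34637, O = 0.34637.
FeO (M=71.844): mol = 0.49273; Fe = 0.49273, O = 0.49273.
SiO2 (M=60.083): mol = 0.83534; Si = 0.83534, O = 1.67068.
ΣO = 2.50978; factor = 6/ΣO = 2.39065.
Fe apfu = 0.49273 × 2.39065 = 1.178.

1.178 Fe apfu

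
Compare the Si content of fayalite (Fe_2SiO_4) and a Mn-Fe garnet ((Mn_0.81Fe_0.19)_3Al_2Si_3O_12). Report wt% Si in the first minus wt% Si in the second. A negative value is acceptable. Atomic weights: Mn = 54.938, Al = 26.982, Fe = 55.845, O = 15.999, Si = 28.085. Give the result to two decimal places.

First mineral: 28.085 g Si in 203.771 g formula = 13.78 wt% Si.
Second mineral: 84.255 g Si in 495.538 g formula = 17.00 wt% Si.
13.78% − 17.00% gives a difference of -3.22 percentage points.

-3.22 percentage points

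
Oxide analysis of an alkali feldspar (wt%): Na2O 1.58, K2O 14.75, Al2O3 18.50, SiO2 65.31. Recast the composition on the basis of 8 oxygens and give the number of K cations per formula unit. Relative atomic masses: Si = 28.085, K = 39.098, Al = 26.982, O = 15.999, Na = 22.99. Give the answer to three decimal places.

0.864 K apfu

Na2O: 1.58/61.979 = 0.02549 mol → 0.05098 mol Na, 0.02549 mol O.
K2O: 14.75/94.195 = 0.15659 mol → 0.31318 mol K, 0.15659 mol O.
Al2O3: 18.50/101.961 = 0.18144 mol → 0.36288 mol Al, 0.54432 mol O.
SiO2: 65.31/60.083 = 1.08700 mol → 1.08700 mol Si, 2.17400 mol O.
Total oxygen = 2.90040 mol. Normalization factor = 8/2.90040 = 2.75824.
K per 8 O = 0.31318 × 2.75824 = 0.864.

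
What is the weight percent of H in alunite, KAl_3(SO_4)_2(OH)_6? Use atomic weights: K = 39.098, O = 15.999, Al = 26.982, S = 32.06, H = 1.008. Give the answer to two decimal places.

1.46 wt%

M(KAl_3(SO_4)_2(OH)_6) = 414.198 g/mol.
H contributes 6 × 1.008 = 6.048 g per mole.
6.048/414.198 = 0.0146 → 1.46%.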